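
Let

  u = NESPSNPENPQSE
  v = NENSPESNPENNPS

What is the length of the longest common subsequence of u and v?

11

Match N [1,1] → E [2,2] → S [3,4] → P [4,5] → S [5,7] → N [6,8] → P [7,9] → E [8,10] → N [9,12] → P [10,13] → S [12,14] — 11 characters in the same relative order in both. dp[13][14] = 11 confirms this is the maximum.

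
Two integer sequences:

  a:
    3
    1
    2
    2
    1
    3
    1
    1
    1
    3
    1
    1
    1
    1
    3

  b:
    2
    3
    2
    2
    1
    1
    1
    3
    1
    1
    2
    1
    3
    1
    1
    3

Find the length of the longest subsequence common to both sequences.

Match 3 (a #1, b #2); then 2 (a #3, b #3); then 2 (a #4, b #4); then 1 (a #5, b #7); then 3 (a #6, b #8); then 1 (a #7, b #9); then 1 (a #8, b #10); then 1 (a #9, b #12); then 3 (a #10, b #13); then 1 (a #13, b #14); then 1 (a #14, b #15); then 3 (a #15, b #16) — 12 values in the same relative order in both, and the DP table's final entry dp[15][16] is also 12, so no common subsequence is longer.

12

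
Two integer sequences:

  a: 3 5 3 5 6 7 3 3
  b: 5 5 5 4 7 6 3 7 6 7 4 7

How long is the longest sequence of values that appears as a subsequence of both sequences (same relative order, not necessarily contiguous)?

4

Let dp[i][j] be the LCS length of the first i values of a and the first j values of b. dp[i][j] = dp[i-1][j-1]+1 when the i-th and j-th values match, else max(dp[i-1][j], dp[i][j-1]).
    ·  5  5  5  4  7  6  3  7  6  7  4  7
 ·  0  0  0  0  0  0  0  0  0  0  0  0  0
 3  0  0  0  0  0  0  0  1  1  1  1  1  1
 5  0  1  1  1  1  1  1  1  1  1  1  1  1
 3  0  1  1  1  1  1  1  2  2  2  2  2  2
 5  0  1  2  2  2  2  2  2  2  2  2  2  2
 6  0  1  2  2  2  2  3  3  3  3  3  3  3
 7  0  1  2  2  2  3  3  3  4  4  4  4  4
 3  0  1  2  2  2  3  3  4  4  4  4  4  4
 3  0  1  2  2  2  3  3  4  4  4  4  4  4
dp[8][12] = 4. One LCS (by backtracking along matches): 5, 3, 6, 7.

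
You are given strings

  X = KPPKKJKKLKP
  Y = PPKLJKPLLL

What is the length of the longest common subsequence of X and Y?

One common subsequence of length 6: P at X[2]=Y[1], then P at X[3]=Y[2], then K at X[4]=Y[3], then J at X[6]=Y[5], then K at X[7]=Y[6], then L at X[9]=Y[10]. dp[11][10] = 6 confirms this is the maximum.

6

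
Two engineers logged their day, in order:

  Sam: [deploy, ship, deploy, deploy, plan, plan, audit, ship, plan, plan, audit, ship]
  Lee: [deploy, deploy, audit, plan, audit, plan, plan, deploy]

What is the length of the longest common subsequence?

Pick deploy [1,1], then deploy [3,2], then plan [6,4], then audit [7,5], then plan [9,6], then plan [10,7]; all 6 tasks appear in both, in order. The LCS DP gives dp[12][8] = 6, so this is optimal.

6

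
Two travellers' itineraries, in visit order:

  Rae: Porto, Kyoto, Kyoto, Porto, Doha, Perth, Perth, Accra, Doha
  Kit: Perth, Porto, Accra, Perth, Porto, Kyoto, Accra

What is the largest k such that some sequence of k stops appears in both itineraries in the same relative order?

3

Match Porto (Rae #1, Kit #5), Kyoto (Rae #3, Kit #6), Accra (Rae #8, Kit #7) — 3 stops in the same relative order in both. The LCS DP gives dp[9][7] = 3, so this is optimal.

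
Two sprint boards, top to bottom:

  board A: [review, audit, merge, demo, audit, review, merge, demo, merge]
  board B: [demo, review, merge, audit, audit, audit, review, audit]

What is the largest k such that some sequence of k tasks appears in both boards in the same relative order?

Pick review (board A #1, board B #2) → audit (board A #2, board B #5) → audit (board A #5, board B #6) → review (board A #6, board B #7); all 4 tasks appear in both, in order. dp[9][8] = 4 confirms this is the maximum.

4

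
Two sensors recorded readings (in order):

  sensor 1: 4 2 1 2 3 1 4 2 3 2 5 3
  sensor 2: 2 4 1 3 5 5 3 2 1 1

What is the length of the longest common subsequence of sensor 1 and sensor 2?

5

One common subsequence of length 5: 4 (sensor 1 #1, sensor 2 #2), then 1 (sensor 1 #3, sensor 2 #3), then 3 (sensor 1 #5, sensor 2 #4), then 3 (sensor 1 #9, sensor 2 #7), then 2 (sensor 1 #10, sensor 2 #8), and the DP table's final entry dp[12][10] is also 5, so no common subsequence is longer.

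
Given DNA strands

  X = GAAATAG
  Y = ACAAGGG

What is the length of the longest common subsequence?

Pick A at X[2]=Y[1]; then A at X[3]=Y[3]; then A at X[4]=Y[4]; then G at X[7]=Y[7]; all 4 bases appear in both, in order. The LCS DP gives dp[7][7] = 4, so this is optimal.

4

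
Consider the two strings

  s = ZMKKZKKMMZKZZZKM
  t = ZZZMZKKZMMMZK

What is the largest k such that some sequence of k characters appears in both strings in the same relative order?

9

Pick Z (s #1, t #3); then M (s #2, t #4); then K (s #3, t #6); then K (s #4, t #7); then Z (s #5, t #8); then M (s #8, t #10); then M (s #9, t #11); then Z (s #14, t #12); then K (s #15, t #13); all 9 characters appear in both, in order, and the DP table's final entry dp[16][13] is also 9, so no common subsequence is longer.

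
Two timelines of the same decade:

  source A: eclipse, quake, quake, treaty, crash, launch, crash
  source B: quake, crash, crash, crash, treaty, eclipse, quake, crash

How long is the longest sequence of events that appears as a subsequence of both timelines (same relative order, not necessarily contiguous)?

Match eclipse at source A[1]=source B[6]; then quake at source A[3]=source B[7]; then crash at source A[7]=source B[8] — 3 events in the same relative order in both. dp[7][8] = 3 confirms this is the maximum.

3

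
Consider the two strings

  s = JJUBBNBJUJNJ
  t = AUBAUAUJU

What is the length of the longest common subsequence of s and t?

Pick U (s #3, t #2), B (s #4, t #3), J (s #8, t #8), U (s #9, t #9); all 4 characters appear in both, in order, and the DP table's final entry dp[12][9] is also 4, so no common subsequence is longer.

4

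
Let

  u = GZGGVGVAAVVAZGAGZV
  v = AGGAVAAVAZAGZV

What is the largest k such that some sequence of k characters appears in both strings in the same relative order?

12

Taking G [1,2], then G [3,3], then V [7,5], then A [8,6], then A [9,7], then V [11,8], then A [12,9], then Z [13,10], then A [15,11], then G [16,12], then Z [17,13], then V [18,14] gives a common subsequence of length 12, and the DP table's final entry dp[18][14] is also 12, so no common subsequence is longer.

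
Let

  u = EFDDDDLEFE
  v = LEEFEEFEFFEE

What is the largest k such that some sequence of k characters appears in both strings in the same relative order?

5

Let dp[i][j] be the LCS length of the first i characters of u and the first j characters of v. dp[i][j] = dp[i-1][j-1]+1 when the i-th and j-th characters match, else max(dp[i-1][j], dp[i][j-1]).
    ·  L  E  E  F  E  E  F  E  F  F  E  E
 ·  0  0  0  0  0  0  0  0  0  0  0  0  0
 E  0  0  1  1  1  1  1  1  1  1  1  1  1
 F  0  0  1  1  2  2  2  2  2  2  2  2  2
 D  0  0  1  1  2  2  2  2  2  2  2  2  2
 D  0  0  1  1  2  2  2  2  2  2  2  2  2
 D  0  0  1  1  2  2  2  2  2  2  2  2  2
 D  0  0  1  1  2  2  2  2  2  2  2  2  2
 L  0  1  1  1  2  2  2  2  2  2  2  2  2
 E  0  1  2  2  2  3  3  3  3  3  3  3  3
 F  0  1  2  2  3  3  3  4  4  4  4  4  4
 E  0  1  2  3  3  4  4  4  5  5  5  5  5
dp[10][12] = 5. One LCS (by backtracking along matches): EFEFE.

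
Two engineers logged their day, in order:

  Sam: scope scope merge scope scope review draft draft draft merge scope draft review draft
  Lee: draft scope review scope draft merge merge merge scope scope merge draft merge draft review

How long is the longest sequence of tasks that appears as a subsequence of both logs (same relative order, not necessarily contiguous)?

9

One common subsequence of length 9: scope (Sam #1, Lee #2) → scope (Sam #2, Lee #4) → merge (Sam #3, Lee #8) → scope (Sam #4, Lee #9) → scope (Sam #5, Lee #10) → draft (Sam #9, Lee #12) → merge (Sam #10, Lee #13) → draft (Sam #12, Lee #14) → review (Sam #13, Lee #15). The LCS DP gives dp[14][15] = 9, so this is optimal.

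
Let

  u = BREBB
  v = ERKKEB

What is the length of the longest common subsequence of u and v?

3

Match R (u #2, v #2), then E (u #3, v #5), then B (u #5, v #6) — 3 characters in the same relative order in both. Since dp[5][6] = 3, nothing longer is possible.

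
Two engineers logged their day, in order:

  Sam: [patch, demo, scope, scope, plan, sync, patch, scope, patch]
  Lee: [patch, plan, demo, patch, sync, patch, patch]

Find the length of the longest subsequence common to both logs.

Match patch at Sam[1]=Lee[1], then demo at Sam[2]=Lee[3], then sync at Sam[6]=Lee[5], then patch at Sam[7]=Lee[6], then patch at Sam[9]=Lee[7] — 5 tasks in the same relative order in both. Since dp[9][7] = 5, nothing longer is possible.

5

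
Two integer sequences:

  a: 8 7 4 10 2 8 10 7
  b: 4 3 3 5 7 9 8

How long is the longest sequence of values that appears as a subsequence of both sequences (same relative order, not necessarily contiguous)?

2

One common subsequence of length 2: 7 [2,5]; then 8 [6,7], and the DP table's final entry dp[8][7] is also 2, so no common subsequence is longer.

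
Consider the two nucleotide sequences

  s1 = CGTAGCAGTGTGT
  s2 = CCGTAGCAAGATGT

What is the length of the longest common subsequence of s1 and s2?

11

One common subsequence of length 11: C [1,2], then G [2,3], then T [3,4], then A [4,5], then G [5,6], then C [6,7], then A [7,9], then G [8,10], then T [11,12], then G [12,13], then T [13,14]. The LCS DP gives dp[13][14] = 11, so this is optimal.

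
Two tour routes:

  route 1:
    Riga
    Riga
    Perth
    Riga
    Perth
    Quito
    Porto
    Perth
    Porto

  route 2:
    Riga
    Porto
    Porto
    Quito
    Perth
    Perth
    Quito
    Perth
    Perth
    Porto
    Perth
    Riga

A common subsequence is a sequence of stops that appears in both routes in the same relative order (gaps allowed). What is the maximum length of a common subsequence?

One common subsequence of length 6: Riga at route 1[1]=route 2[1], Perth at route 1[3]=route 2[5], Perth at route 1[5]=route 2[6], Quito at route 1[6]=route 2[7], Porto at route 1[7]=route 2[10], Perth at route 1[8]=route 2[11]. The LCS DP gives dp[9][12] = 6, so this is optimal.

6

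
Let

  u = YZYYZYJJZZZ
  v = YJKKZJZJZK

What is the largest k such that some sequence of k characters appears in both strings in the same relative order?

Pick Y (u #1, v #1), Z (u #2, v #5), Z (u #5, v #7), J (u #8, v #8), Z (u #9, v #9); all 5 characters appear in both, in order, and the DP table's final entry dp[11][10] is also 5, so no common subsequence is longer.

5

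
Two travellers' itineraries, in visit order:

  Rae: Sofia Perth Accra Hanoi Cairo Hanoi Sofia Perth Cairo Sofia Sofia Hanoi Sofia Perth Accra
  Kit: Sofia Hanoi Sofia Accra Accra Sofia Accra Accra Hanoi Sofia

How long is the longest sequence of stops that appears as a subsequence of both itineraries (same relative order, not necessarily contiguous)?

Pick Sofia (Rae #1, Kit #1) → Hanoi (Rae #6, Kit #2) → Sofia (Rae #7, Kit #3) → Sofia (Rae #10, Kit #6) → Hanoi (Rae #12, Kit #9) → Sofia (Rae #13, Kit #10); all 6 stops appear in both, in order. The LCS DP gives dp[15][10] = 6, so this is optimal.

6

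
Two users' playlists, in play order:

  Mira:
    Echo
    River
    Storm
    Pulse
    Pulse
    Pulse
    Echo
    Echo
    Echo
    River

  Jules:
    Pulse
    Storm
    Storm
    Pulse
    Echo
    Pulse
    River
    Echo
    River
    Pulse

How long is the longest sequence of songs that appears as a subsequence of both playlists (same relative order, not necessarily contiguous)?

5

Taking Storm (Mira #3, Jules #3), then Pulse (Mira #4, Jules #4), then Pulse (Mira #5, Jules #6), then Echo (Mira #9, Jules #8), then River (Mira #10, Jules #9) gives a common subsequence of length 5, and the DP table's final entry dp[10][10] is also 5, so no common subsequence is longer.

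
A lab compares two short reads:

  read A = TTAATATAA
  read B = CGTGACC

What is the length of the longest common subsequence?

Let dp[i][j] be the LCS length of the first i bases of read A and the first j bases of read B. dp[i][j] = dp[i-1][j-1]+1 when the i-th and j-th bases match, else max(dp[i-1][j], dp[i][j-1]).
    ·  C  G  T  G  A  C  C
 ·  0  0  0  0  0  0  0  0
 T  0  0  0  1  1  1  1  1
 T  0  0  0  1  1  1  1  1
 A  0  0  0  1  1  2  2  2
 A  0  0  0  1  1  2  2  2
 T  0  0  0  1  1  2  2  2
 A  0  0  0  1  1  2  2  2
 T  0  0  0  1  1  2  2  2
 A  0  0  0  1  1  2  2  2
 A  0  0  0  1  1  2  2  2
dp[9][7] = 2. One LCS (by backtracking along matches): TA.

2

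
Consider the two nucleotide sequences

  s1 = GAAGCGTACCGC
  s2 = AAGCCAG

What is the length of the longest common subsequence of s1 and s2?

Let dp[i][j] be the LCS length of the first i bases of s1 and the first j bases of s2. dp[i][j] = dp[i-1][j-1]+1 when the i-th and j-th bases match, else max(dp[i-1][j], dp[i][j-1]).
    ·  A  A  G  C  C  A  G
 ·  0  0  0  0  0  0  0  0
 G  0  0  0  1  1  1  1  1
 A  0  1  1  1  1  1  2  2
 A  0  1  2  2  2  2  2  2
 G  0  1  2  3  3  3  3  3
 C  0  1  2  3  4  4  4  4
 G  0  1  2  3  4  4  4  5
 T  0  1  2  3  4  4  4  5
 A  0  1  2  3  4  4  5  5
 C  0  1  2  3  4  5  5  5
 C  0  1  2  3  4  5  5  5
 G  0  1  2  3  4  5  5  6
 C  0  1  2  3  4  5  5  6
dp[12][7] = 6. One LCS (by backtracking along matches): AAGCAG.

6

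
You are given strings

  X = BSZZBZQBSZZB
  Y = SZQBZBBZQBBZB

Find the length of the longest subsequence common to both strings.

9

Match S [2,1], Z [3,2], Z [4,5], B [5,7], Z [6,8], Q [7,9], B [8,11], Z [11,12], B [12,13] — 9 characters in the same relative order in both, and the DP table's final entry dp[12][13] is also 9, so no common subsequence is longer.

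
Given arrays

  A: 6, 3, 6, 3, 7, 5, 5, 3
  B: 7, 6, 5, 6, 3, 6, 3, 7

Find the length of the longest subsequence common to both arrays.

5

Let dp[i][j] be the LCS length of the first i values of A and the first j values of B. dp[i][j] = dp[i-1][j-1]+1 when the i-th and j-th values match, else max(dp[i-1][j], dp[i][j-1]).
    ·  7  6  5  6  3  6  3  7
 ·  0  0  0  0  0  0  0  0  0
 6  0  0  1  1  1  1  1  1  1
 3  0  0  1  1  1  2  2  2  2
 6  0  0  1  1  2  2  3  3  3
 3  0  0  1  1  2  3  3  4  4
 7  0  1  1  1  2  3  3  4  5
 5  0  1  1  2  2  3  3  4  5
 5  0  1  1  2  2  3  3  4  5
 3  0  1  1  2  2  3  3  4  5
dp[8][8] = 5. One LCS (by backtracking along matches): 6, 3, 6, 3, 7.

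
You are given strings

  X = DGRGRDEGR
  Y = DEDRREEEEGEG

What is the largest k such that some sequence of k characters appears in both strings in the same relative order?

5

Pick D at X[1]=Y[3], R at X[3]=Y[5], G at X[4]=Y[10], E at X[7]=Y[11], G at X[8]=Y[12]; all 5 characters appear in both, in order. Since dp[9][12] = 5, nothing longer is possible.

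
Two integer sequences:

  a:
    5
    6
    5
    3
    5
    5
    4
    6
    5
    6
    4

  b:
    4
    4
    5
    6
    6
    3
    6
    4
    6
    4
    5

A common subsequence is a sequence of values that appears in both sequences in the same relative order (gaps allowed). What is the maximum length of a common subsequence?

One common subsequence of length 6: 5 [1,3], then 6 [2,5], then 3 [4,6], then 4 [7,8], then 6 [8,9], then 5 [9,11]. Since dp[11][11] = 6, nothing longer is possible.

6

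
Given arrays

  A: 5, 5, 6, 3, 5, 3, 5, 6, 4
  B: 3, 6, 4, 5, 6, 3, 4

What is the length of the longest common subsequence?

4

One common subsequence of length 4: 5 [2,4]; then 6 [3,5]; then 3 [6,6]; then 4 [9,7]. Since dp[9][7] = 4, nothing longer is possible.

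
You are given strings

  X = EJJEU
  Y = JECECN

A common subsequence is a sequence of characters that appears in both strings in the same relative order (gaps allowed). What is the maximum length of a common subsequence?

Match E (X #1, Y #2), then E (X #4, Y #4) — 2 characters in the same relative order in both. The LCS DP gives dp[5][6] = 2, so this is optimal.

2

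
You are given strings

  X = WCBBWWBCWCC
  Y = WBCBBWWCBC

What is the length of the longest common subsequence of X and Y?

Taking W (X #1, Y #1); then C (X #2, Y #3); then B (X #3, Y #4); then B (X #4, Y #5); then W (X #5, Y #6); then W (X #6, Y #7); then B (X #7, Y #9); then C (X #11, Y #10) gives a common subsequence of length 8, and the DP table's final entry dp[11][10] is also 8, so no common subsequence is longer.

8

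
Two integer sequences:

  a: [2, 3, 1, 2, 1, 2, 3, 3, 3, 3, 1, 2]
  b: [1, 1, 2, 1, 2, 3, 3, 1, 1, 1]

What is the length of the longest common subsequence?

Taking 1 [3,2]; then 2 [4,3]; then 1 [5,4]; then 2 [6,5]; then 3 [7,6]; then 3 [8,7]; then 1 [11,10] gives a common subsequence of length 7. dp[12][10] = 7 confirms this is the maximum.

7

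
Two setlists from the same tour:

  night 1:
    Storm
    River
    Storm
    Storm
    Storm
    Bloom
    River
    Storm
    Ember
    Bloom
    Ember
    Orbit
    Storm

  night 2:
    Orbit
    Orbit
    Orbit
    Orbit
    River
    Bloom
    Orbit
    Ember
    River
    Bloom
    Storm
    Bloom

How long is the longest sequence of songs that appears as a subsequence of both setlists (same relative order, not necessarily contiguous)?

Match River at night 1[2]=night 2[5]; then Bloom at night 1[6]=night 2[6]; then River at night 1[7]=night 2[9]; then Storm at night 1[8]=night 2[11]; then Bloom at night 1[10]=night 2[12] — 5 songs in the same relative order in both. Since dp[13][12] = 5, nothing longer is possible.

5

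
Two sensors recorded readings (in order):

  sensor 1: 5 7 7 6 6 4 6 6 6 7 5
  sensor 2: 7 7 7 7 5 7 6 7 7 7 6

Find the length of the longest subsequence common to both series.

Let dp[i][j] be the LCS length of the first i values of sensor 1 and the first j values of sensor 2. dp[i][j] = dp[i-1][j-1]+1 when the i-th and j-th values match, else max(dp[i-1][j], dp[i][j-1]).
    ·  7  7  7  7  5  7  6  7  7  7  6
 ·  0  0  0  0  0  0  0  0  0  0  0  0
 5  0  0  0  0  0  1  1  1  1  1  1  1
 7  0  1  1  1  1  1  2  2  2  2  2  2
 7  0  1  2  2  2  2  2  2  3  3  3  3
 6  0  1  2  2  2  2  2  3  3  3  3  4
 6  0  1  2  2  2  2  2  3  3  3  3  4
 4  0  1  2  2  2  2  2  3  3  3  3  4
 6  0  1  2  2  2  2  2  3  3  3  3  4
 6  0  1  2  2  2  2  2  3  3  3  3  4
 6  0  1  2  2  2  2  2  3  3  3  3  4
 7  0  1  2  3  3  3  3  3  4  4  4  4
 5  0  1  2  3  3  4  4  4  4  4  4  4
dp[11][11] = 4. One LCS (by backtracking along matches): 5, 7, 7, 6.

4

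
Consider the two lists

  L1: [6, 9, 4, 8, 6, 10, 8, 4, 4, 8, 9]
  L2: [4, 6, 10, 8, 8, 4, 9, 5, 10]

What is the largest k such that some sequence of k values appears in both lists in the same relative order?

Match 4 at L1[3]=L2[1]; then 6 at L1[5]=L2[2]; then 10 at L1[6]=L2[3]; then 8 at L1[7]=L2[5]; then 4 at L1[9]=L2[6]; then 9 at L1[11]=L2[7] — 6 values in the same relative order in both. The LCS DP gives dp[11][9] = 6, so this is optimal.

6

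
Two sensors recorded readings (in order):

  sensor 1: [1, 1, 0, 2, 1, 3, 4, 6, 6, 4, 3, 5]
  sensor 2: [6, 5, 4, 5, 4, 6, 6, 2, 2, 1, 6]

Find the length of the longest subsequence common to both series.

3

Let dp[i][j] be the LCS length of the first i values of sensor 1 and the first j values of sensor 2. dp[i][j] = dp[i-1][j-1]+1 when the i-th and j-th values match, else max(dp[i-1][j], dp[i][j-1]).
    ·  6  5  4  5  4  6  6  2  2  1  6
 ·  0  0  0  0  0  0  0  0  0  0  0  0
 1  0  0  0  0  0  0  0  0  0  0  1  1
 1  0  0  0  0  0  0  0  0  0  0  1  1
 0  0  0  0  0  0  0  0  0  0  0  1  1
 2  0  0  0  0  0  0  0  0  1  1  1  1
 1  0  0  0  0  0  0  0  0  1  1  2  2
 3  0  0  0  0  0  0  0  0  1  1  2  2
 4  0  0  0  1  1  1  1  1  1  1  2  2
 6  0  1  1  1  1  1  2  2  2  2  2  3
 6  0  1  1  1  1  1  2  3  3  3  3  3
 4  0  1  1  2  2  2  2  3  3  3  3  3
 3  0  1  1  2  2  2  2  3  3  3  3  3
 5  0  1  2  2  3  3  3  3  3  3  3  3
dp[12][11] = 3. One LCS (by backtracking along matches): 2, 1, 6.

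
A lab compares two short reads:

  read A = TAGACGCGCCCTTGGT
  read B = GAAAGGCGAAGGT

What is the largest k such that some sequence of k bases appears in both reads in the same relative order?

Taking A (read A #2, read B #4), then G (read A #3, read B #5), then G (read A #6, read B #6), then C (read A #7, read B #7), then G (read A #8, read B #8), then G (read A #14, read B #11), then G (read A #15, read B #12), then T (read A #16, read B #13) gives a common subsequence of length 8. dp[16][13] = 8 confirms this is the maximum.

8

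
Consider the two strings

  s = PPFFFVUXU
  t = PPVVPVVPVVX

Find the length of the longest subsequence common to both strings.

4

Let dp[i][j] be the LCS length of the first i characters of s and the first j characters of t. dp[i][j] = dp[i-1][j-1]+1 when the i-th and j-th characters match, else max(dp[i-1][j], dp[i][j-1]).
    ·  P  P  V  V  P  V  V  P  V  V  X
 ·  0  0  0  0  0  0  0  0  0  0  0  0
 P  0  1  1  1  1  1  1  1  1  1  1  1
 P  0  1  2  2  2  2  2  2  2  2  2  2
 F  0  1  2  2  2  2  2  2  2  2  2  2
 F  0  1  2  2  2  2  2  2  2  2  2  2
 F  0  1  2  2  2  2  2  2  2  2  2  2
 V  0  1  2  3  3  3  3  3  3  3  3  3
 U  0  1  2  3  3  3  3  3  3  3  3  3
 X  0  1  2  3  3  3  3  3  3  3  3  4
 U  0  1  2  3  3  3  3  3  3  3  3  4
dp[9][11] = 4. One LCS (by backtracking along matches): PPVX.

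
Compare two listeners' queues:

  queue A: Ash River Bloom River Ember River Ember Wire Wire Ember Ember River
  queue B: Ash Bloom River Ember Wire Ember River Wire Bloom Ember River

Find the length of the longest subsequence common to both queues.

Pick Ash at queue A[1]=queue B[1], Bloom at queue A[3]=queue B[2], River at queue A[4]=queue B[3], Ember at queue A[5]=queue B[6], River at queue A[6]=queue B[7], Wire at queue A[8]=queue B[8], Ember at queue A[11]=queue B[10], River at queue A[12]=queue B[11]; all 8 songs appear in both, in order, and the DP table's final entry dp[12][11] is also 8, so no common subsequence is longer.

8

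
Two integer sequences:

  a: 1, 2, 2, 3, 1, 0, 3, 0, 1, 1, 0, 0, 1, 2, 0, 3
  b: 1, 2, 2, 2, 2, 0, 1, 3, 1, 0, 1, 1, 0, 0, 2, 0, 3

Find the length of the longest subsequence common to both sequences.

Pick 1 (a #1, b #1) → 2 (a #2, b #4) → 2 (a #3, b #5) → 3 (a #4, b #8) → 1 (a #5, b #9) → 0 (a #8, b #10) → 1 (a #9, b #11) → 1 (a #10, b #12) → 0 (a #11, b #13) → 0 (a #12, b #14) → 2 (a #14, b #15) → 0 (a #15, b #16) → 3 (a #16, b #17); all 13 values appear in both, in order. Since dp[16][17] = 13, nothing longer is possible.

13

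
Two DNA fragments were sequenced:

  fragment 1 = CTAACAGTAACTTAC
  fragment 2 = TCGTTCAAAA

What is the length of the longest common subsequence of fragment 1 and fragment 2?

7

One common subsequence of length 7: C at fragment 1[1]=fragment 2[2], T at fragment 1[2]=fragment 2[5], C at fragment 1[5]=fragment 2[6], A at fragment 1[6]=fragment 2[7], A at fragment 1[9]=fragment 2[8], A at fragment 1[10]=fragment 2[9], A at fragment 1[14]=fragment 2[10], and the DP table's final entry dp[15][10] is also 7, so no common subsequence is longer.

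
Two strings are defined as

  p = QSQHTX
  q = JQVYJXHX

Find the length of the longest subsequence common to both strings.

Let dp[i][j] be the LCS length of the first i characters of p and the first j characters of q. dp[i][j] = dp[i-1][j-1]+1 when the i-th and j-th characters match, else max(dp[i-1][j], dp[i][j-1]).
    ·  J  Q  V  Y  J  X  H  X
 ·  0  0  0  0  0  0  0  0  0
 Q  0  0  1  1  1  1  1  1  1
 S  0  0  1  1  1  1  1  1  1
 Q  0  0  1  1  1  1  1  1  1
 H  0  0  1  1  1  1  1  2  2
 T  0  0  1  1  1  1  1  2  2
 X  0  0  1  1  1  1  2  2  3
dp[6][8] = 3. One LCS (by backtracking along matches): QHX.

3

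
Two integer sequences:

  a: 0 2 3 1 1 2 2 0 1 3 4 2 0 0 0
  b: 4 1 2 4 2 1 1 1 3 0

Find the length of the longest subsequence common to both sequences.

6

Let dp[i][j] be the LCS length of the first i values of a and the first j values of b. dp[i][j] = dp[i-1][j-1]+1 when the i-th and j-th values match, else max(dp[i-1][j], dp[i][j-1]).
    ·  4  1  2  4  2  1  1  1  3  0
 ·  0  0  0  0  0  0  0  0  0  0  0
 0  0  0  0  0  0  0  0  0  0  0  1
 2  0  0  0  1  1  1  1  1  1  1  1
 3  0  0  0  1  1  1  1  1  1  2  2
 1  0  0  1  1  1  1  2  2  2  2  2
 1  0  0  1  1  1  1  2  3  3  3  3
 2  0  0  1  2  2  2  2  3  3  3  3
 2  0  0  1  2  2  3  3  3  3  3  3
 0  0  0  1  2  2  3  3  3  3  3  4
 1  0  0  1  2  2  3  4  4  4  4  4
 3  0  0  1  2  2  3  4  4  4  5  5
 4  0  1  1  2  3  3  4  4  4  5  5
 2  0  1  1  2  3  4  4  4  4  5  5
 0  0  1  1  2  3  4  4  4  4  5  6
 0  0  1  1  2  3  4  4  4  4  5  6
 0  0  1  1  2  3  4  4  4  4  5  6
dp[15][10] = 6. One LCS (by backtracking along matches): 2, 1, 1, 1, 3, 0.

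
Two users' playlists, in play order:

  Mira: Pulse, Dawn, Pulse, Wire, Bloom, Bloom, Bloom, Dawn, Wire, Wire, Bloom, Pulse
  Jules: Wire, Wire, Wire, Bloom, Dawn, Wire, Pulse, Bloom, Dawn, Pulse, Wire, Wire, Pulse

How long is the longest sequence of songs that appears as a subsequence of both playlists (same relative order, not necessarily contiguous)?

One common subsequence of length 7: Dawn (Mira #2, Jules #5), then Pulse (Mira #3, Jules #7), then Bloom (Mira #7, Jules #8), then Dawn (Mira #8, Jules #9), then Wire (Mira #9, Jules #11), then Wire (Mira #10, Jules #12), then Pulse (Mira #12, Jules #13), and the DP table's final entry dp[12][13] is also 7, so no common subsequence is longer.

7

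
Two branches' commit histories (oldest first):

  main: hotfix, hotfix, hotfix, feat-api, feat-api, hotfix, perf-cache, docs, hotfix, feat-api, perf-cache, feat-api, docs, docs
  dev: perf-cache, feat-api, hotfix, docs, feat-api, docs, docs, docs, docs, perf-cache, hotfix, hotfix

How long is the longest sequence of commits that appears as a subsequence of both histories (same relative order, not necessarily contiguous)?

6

Pick feat-api [5,2]; then hotfix [6,3]; then docs [8,4]; then feat-api [10,5]; then docs [13,8]; then docs [14,9]; all 6 commits appear in both, in order. dp[14][12] = 6 confirms this is the maximum.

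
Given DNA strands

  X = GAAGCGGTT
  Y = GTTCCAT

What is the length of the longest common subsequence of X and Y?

3

Let dp[i][j] be the LCS length of the first i bases of X and the first j bases of Y. dp[i][j] = dp[i-1][j-1]+1 when the i-th and j-th bases match, else max(dp[i-1][j], dp[i][j-1]).
    ·  G  T  T  C  C  A  T
 ·  0  0  0  0  0  0  0  0
 G  0  1  1  1  1  1  1  1
 A  0  1  1  1  1  1  2  2
 A  0  1  1  1  1  1  2  2
 G  0  1  1  1  1  1  2  2
 C  0  1  1  1  2  2  2  2
 G  0  1  1  1  2  2  2  2
 G  0  1  1  1  2  2  2  2
 T  0  1  2  2  2  2  2  3
 T  0  1  2  3  3  3  3  3
dp[9][7] = 3. One LCS (by backtracking along matches): GAT.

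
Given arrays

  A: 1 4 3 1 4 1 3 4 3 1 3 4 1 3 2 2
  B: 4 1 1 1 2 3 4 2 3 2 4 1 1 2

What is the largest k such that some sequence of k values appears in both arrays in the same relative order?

One common subsequence of length 9: 1 at A[1]=B[2] → 1 at A[4]=B[3] → 1 at A[6]=B[4] → 3 at A[7]=B[6] → 4 at A[8]=B[7] → 3 at A[9]=B[9] → 1 at A[10]=B[12] → 1 at A[13]=B[13] → 2 at A[16]=B[14]. dp[16][14] = 9 confirms this is the maximum.

9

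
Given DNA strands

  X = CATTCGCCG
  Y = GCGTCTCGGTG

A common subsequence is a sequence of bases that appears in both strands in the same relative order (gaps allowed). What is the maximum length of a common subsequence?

Match C [1,2], then T [3,4], then T [4,6], then C [5,7], then G [6,9], then G [9,11] — 6 bases in the same relative order in both, and the DP table's final entry dp[9][11] is also 6, so no common subsequence is longer.

6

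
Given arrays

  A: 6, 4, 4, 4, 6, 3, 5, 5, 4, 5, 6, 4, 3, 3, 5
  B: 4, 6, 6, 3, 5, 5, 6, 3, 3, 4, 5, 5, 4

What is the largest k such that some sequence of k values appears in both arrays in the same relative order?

9

Match 6 [1,2]; then 6 [5,3]; then 3 [6,4]; then 5 [8,5]; then 5 [10,6]; then 6 [11,7]; then 3 [13,8]; then 3 [14,9]; then 5 [15,12] — 9 values in the same relative order in both, and the DP table's final entry dp[15][13] is also 9, so no common subsequence is longer.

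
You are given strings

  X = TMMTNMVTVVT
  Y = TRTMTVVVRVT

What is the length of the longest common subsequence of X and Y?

Let dp[i][j] be the LCS length of the first i characters of X and the first j characters of Y. dp[i][j] = dp[i-1][j-1]+1 when the i-th and j-th characters match, else max(dp[i-1][j], dp[i][j-1]).
    ·  T  R  T  M  T  V  V  V  R  V  T
 ·  0  0  0  0  0  0  0  0  0  0  0  0
 T  0  1  1  1  1  1  1  1  1  1  1  1
 M  0  1  1  1  2  2  2  2  2  2  2  2
 M  0  1  1  1  2  2  2  2  2  2  2  2
 T  0  1  1  2  2  3  3  3  3  3  3  3
 N  0  1  1  2  2  3  3  3  3  3  3  3
 M  0  1  1  2  3  3  3  3  3  3  3  3
 V  0  1  1  2  3  3  4  4  4  4  4  4
 T  0  1  1  2  3  4  4  4  4  4  4  5
 V  0  1  1  2  3  4  5  5  5  5  5  5
 V  0  1  1  2  3  4  5  6  6  6  6  6
 T  0  1  1  2  3  4  5  6  6  6  6  7
dp[11][11] = 7. One LCS (by backtracking along matches): TMTVVVT.

7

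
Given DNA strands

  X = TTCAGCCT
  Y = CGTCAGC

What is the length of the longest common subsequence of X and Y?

Pick T (X #2, Y #3); then C (X #3, Y #4); then A (X #4, Y #5); then G (X #5, Y #6); then C (X #7, Y #7); all 5 bases appear in both, in order. dp[8][7] = 5 confirms this is the maximum.

5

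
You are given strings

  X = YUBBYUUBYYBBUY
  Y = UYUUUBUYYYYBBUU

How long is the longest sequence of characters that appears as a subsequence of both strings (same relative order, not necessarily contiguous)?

10

One common subsequence of length 10: Y [1,2]; then U [2,3]; then U [6,4]; then U [7,5]; then B [8,6]; then Y [9,10]; then Y [10,11]; then B [11,12]; then B [12,13]; then U [13,15], and the DP table's final entry dp[14][15] is also 10, so no common subsequence is longer.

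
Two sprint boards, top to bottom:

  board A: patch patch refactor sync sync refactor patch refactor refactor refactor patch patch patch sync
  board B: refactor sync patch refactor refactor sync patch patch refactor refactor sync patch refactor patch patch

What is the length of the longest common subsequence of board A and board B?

Match patch (board A #1, board B #3), then refactor (board A #3, board B #5), then sync (board A #4, board B #6), then patch (board A #7, board B #8), then refactor (board A #8, board B #9), then refactor (board A #9, board B #10), then refactor (board A #10, board B #13), then patch (board A #12, board B #14), then patch (board A #13, board B #15) — 9 tasks in the same relative order in both. The LCS DP gives dp[14][15] = 9, so this is optimal.

9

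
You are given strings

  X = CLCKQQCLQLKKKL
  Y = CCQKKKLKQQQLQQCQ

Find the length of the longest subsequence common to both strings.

One common subsequence of length 7: C (X #1, Y #2), then L (X #2, Y #7), then K (X #4, Y #8), then Q (X #5, Y #13), then Q (X #6, Y #14), then C (X #7, Y #15), then Q (X #9, Y #16). dp[14][16] = 7 confirms this is the maximum.

7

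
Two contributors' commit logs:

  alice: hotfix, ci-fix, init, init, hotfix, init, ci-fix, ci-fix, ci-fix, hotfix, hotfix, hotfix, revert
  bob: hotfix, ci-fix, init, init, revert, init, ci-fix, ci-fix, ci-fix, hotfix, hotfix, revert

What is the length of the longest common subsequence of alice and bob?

11

Match hotfix (alice #1, bob #1), ci-fix (alice #2, bob #2), init (alice #3, bob #3), init (alice #4, bob #4), init (alice #6, bob #6), ci-fix (alice #7, bob #7), ci-fix (alice #8, bob #8), ci-fix (alice #9, bob #9), hotfix (alice #11, bob #10), hotfix (alice #12, bob #11), revert (alice #13, bob #12) — 11 commits in the same relative order in both, and the DP table's final entry dp[13][12] is also 11, so no common subsequence is longer.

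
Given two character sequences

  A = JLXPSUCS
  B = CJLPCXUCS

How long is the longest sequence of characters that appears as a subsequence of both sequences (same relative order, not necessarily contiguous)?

6

Pick J [1,2]; then L [2,3]; then X [3,6]; then U [6,7]; then C [7,8]; then S [8,9]; all 6 characters appear in both, in order, and the DP table's final entry dp[8][9] is also 6, so no common subsequence is longer.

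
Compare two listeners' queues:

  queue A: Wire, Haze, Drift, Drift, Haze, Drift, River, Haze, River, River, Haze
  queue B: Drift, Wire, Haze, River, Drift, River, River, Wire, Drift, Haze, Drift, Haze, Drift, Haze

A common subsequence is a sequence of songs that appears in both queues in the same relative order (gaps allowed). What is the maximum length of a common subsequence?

8

One common subsequence of length 8: Wire (queue A #1, queue B #2) → Haze (queue A #2, queue B #3) → Drift (queue A #3, queue B #5) → Drift (queue A #4, queue B #9) → Haze (queue A #5, queue B #10) → Drift (queue A #6, queue B #11) → Haze (queue A #8, queue B #12) → Haze (queue A #11, queue B #14). The LCS DP gives dp[11][14] = 8, so this is optimal.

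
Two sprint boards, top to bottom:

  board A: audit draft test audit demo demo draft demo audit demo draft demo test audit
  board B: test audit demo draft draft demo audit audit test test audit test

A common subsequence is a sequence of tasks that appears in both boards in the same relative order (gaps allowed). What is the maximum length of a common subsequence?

8

Taking test [3,1] → audit [4,2] → demo [5,3] → draft [7,5] → demo [8,6] → audit [9,8] → test [13,10] → audit [14,11] gives a common subsequence of length 8. The LCS DP gives dp[14][12] = 8, so this is optimal.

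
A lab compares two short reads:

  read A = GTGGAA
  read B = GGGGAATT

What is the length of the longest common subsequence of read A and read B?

Let dp[i][j] be the LCS length of the first i bases of read A and the first j bases of read B. dp[i][j] = dp[i-1][j-1]+1 when the i-th and j-th bases match, else max(dp[i-1][j], dp[i][j-1]).
    ·  G  G  G  G  A  A  T  T
 ·  0  0  0  0  0  0  0  0  0
 G  0  1  1  1  1  1  1  1  1
 T  0  1  1  1  1  1  1  2  2
 G  0  1  2  2  2  2  2  2  2
 G  0  1  2  3  3  3  3  3  3
 A  0  1  2  3  3  4  4  4  4
 A  0  1  2  3  3  4  5  5  5
dp[6][8] = 5. One LCS (by backtracking along matches): GGGAA.

5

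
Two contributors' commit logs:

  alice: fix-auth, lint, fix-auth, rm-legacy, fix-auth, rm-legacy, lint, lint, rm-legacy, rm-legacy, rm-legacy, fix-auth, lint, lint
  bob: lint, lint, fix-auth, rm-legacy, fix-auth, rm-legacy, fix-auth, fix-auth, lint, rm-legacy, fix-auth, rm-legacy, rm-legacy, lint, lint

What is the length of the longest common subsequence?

Match lint (alice #2, bob #2), then fix-auth (alice #3, bob #3), then rm-legacy (alice #4, bob #4), then fix-auth (alice #5, bob #5), then rm-legacy (alice #6, bob #6), then lint (alice #8, bob #9), then rm-legacy (alice #9, bob #10), then rm-legacy (alice #10, bob #12), then rm-legacy (alice #11, bob #13), then lint (alice #13, bob #14), then lint (alice #14, bob #15) — 11 commits in the same relative order in both. The LCS DP gives dp[14][15] = 11, so this is optimal.

11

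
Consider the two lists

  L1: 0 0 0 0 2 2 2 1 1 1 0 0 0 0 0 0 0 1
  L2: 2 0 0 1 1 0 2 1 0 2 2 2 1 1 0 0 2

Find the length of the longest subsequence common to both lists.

One common subsequence of length 11: 0 (L1 #1, L2 #2), 0 (L1 #2, L2 #3), 0 (L1 #3, L2 #6), 0 (L1 #4, L2 #9), 2 (L1 #5, L2 #10), 2 (L1 #6, L2 #11), 2 (L1 #7, L2 #12), 1 (L1 #9, L2 #13), 1 (L1 #10, L2 #14), 0 (L1 #11, L2 #15), 0 (L1 #12, L2 #16), and the DP table's final entry dp[18][17] is also 11, so no common subsequence is longer.

11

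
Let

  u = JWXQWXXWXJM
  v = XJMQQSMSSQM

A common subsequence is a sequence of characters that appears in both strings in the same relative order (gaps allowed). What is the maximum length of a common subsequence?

3

Match J [1,2] → Q [4,10] → M [11,11] — 3 characters in the same relative order in both. Since dp[11][11] = 3, nothing longer is possible.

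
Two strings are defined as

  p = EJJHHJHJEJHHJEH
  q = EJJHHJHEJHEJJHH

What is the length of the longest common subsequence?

12

Taking E [1,1], then J [2,2], then J [3,3], then H [4,4], then H [5,5], then J [6,6], then H [7,7], then J [8,9], then E [9,11], then J [10,13], then H [12,14], then H [15,15] gives a common subsequence of length 12, and the DP table's final entry dp[15][15] is also 12, so no common subsequence is longer.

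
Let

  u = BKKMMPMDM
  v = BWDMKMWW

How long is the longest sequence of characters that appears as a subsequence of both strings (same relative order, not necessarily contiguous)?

One common subsequence of length 3: B [1,1], K [3,5], M [4,6]. The LCS DP gives dp[9][8] = 3, so this is optimal.

3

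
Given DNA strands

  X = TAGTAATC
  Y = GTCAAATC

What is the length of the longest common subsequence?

Pick T (X #1, Y #2), A (X #2, Y #4), A (X #5, Y #5), A (X #6, Y #6), T (X #7, Y #7), C (X #8, Y #8); all 6 bases appear in both, in order. dp[8][8] = 6 confirms this is the maximum.

6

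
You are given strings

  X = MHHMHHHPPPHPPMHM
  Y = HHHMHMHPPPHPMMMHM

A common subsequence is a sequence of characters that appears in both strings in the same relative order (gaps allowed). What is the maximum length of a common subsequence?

13

Match H at X[2]=Y[2], H at X[3]=Y[3], M at X[4]=Y[4], H at X[5]=Y[5], H at X[7]=Y[7], P at X[8]=Y[8], P at X[9]=Y[9], P at X[10]=Y[10], H at X[11]=Y[11], P at X[12]=Y[12], M at X[14]=Y[15], H at X[15]=Y[16], M at X[16]=Y[17] — 13 characters in the same relative order in both. Since dp[16][17] = 13, nothing longer is possible.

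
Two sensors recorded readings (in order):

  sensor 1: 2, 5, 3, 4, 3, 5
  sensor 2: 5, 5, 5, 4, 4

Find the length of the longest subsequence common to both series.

2

Let dp[i][j] be the LCS length of the first i values of sensor 1 and the first j values of sensor 2. dp[i][j] = dp[i-1][j-1]+1 when the i-th and j-th values match, else max(dp[i-1][j], dp[i][j-1]).
    ·  5  5  5  4  4
 ·  0  0  0  0  0  0
 2  0  0  0  0  0  0
 5  0  1  1  1  1  1
 3  0  1  1  1  1  1
 4  0  1  1  1  2  2
 3  0  1  1  1  2  2
 5  0  1  2  2  2  2
dp[6][5] = 2. One LCS (by backtracking along matches): 5, 4.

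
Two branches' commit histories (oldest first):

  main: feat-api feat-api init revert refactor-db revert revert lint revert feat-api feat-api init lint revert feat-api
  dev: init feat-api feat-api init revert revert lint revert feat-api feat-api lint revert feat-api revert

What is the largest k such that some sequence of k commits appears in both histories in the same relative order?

Pick feat-api at main[1]=dev[2]; then feat-api at main[2]=dev[3]; then init at main[3]=dev[4]; then revert at main[6]=dev[5]; then revert at main[7]=dev[6]; then lint at main[8]=dev[7]; then revert at main[9]=dev[8]; then feat-api at main[10]=dev[9]; then feat-api at main[11]=dev[10]; then lint at main[13]=dev[11]; then revert at main[14]=dev[12]; then feat-api at main[15]=dev[13]; all 12 commits appear in both, in order. dp[15][14] = 12 confirms this is the maximum.

12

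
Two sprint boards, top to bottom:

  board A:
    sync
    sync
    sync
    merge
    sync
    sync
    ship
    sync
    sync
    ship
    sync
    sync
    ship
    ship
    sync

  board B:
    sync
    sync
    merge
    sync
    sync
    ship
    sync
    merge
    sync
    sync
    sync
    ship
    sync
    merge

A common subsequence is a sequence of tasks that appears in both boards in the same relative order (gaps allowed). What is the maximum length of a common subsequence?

Pick sync [2,1] → sync [3,2] → merge [4,3] → sync [5,4] → sync [6,5] → ship [7,6] → sync [8,7] → sync [9,9] → sync [11,10] → sync [12,11] → ship [14,12] → sync [15,13]; all 12 tasks appear in both, in order. dp[15][14] = 12 confirms this is the maximum.

12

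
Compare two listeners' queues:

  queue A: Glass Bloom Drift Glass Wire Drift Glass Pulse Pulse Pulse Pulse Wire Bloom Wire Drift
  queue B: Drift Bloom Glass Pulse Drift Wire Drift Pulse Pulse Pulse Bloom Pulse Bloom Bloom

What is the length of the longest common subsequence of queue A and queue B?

Match Glass [1,3] → Drift [3,5] → Wire [5,6] → Drift [6,7] → Pulse [8,8] → Pulse [9,9] → Pulse [10,10] → Pulse [11,12] → Bloom [13,14] — 9 songs in the same relative order in both. The LCS DP gives dp[15][14] = 9, so this is optimal.

9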